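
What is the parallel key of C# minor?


Working:
Parallel keys share the same tonic but differ in mode
C# minor → parallel is C# major
= C# major


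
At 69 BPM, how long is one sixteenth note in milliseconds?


One quarter-note beat = 60000 / BPM = 60000 / 69 ms
Sixteenth note = 1/4 × quarter note
Duration = 1/4 × 60000 / 69 = 15000 / 69
= 217.4 ms


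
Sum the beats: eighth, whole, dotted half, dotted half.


Solution.
Beat values:
  eighth = 0.5 beats
  whole = 4 beats
  dotted half = 3 beats
  dotted half = 3 beats
Sum = 0.5 + 4 + 3 + 3
= 10.5 beats


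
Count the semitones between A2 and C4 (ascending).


Let's work it out.
Absolute semitone position = octave×12 + chromatic position
A2: 2×12 + 9 = 33
C4: 4×12 + 0 = 48
Difference = 48 - 33 = 15
= 15 semitones


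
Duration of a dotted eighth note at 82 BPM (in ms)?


Step by step:
One quarter-note beat = 60000 / BPM = 60000 / 82 ms
Dotted eighth note = 3/4 × quarter note
Duration = 3/4 × 60000 / 82 = 45000 / 82
= 548.8 ms


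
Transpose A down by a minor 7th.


minor 7th: 7 letter names, 10 semitones
Letter: A - 6 → B
Pitch: A - 10 semitones, spelled as a B → B
= B


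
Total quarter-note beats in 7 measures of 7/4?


Let's work it out.
Time signature 7/4: the bottom number 4 means the quarter note gets one count
The top number 7 means 7 quarter-note beats per measure
Total = 7 × 7 measures
= 49 quarter-note beats


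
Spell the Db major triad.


Step by step:
Major triad = root + major 3rd (4 semitones) + perfect 5th (7 semitones)
A triad on Db stacks thirds, so the chord tones use letter names D-F-A
Root: Db
Major 3rd above Db: F
Perfect 5th above Db: Ab
Chord = Db F Ab


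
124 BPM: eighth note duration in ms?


Solution.
One quarter-note beat = 60000 / BPM = 60000 / 124 ms
Eighth note = 1/2 × quarter note
Duration = 1/2 × 60000 / 124 = 30000 / 124
= 241.9 ms


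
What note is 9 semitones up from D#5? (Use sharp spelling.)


D#5: chromatic position 3 in octave 5 → absolute = 5×12 + 3 = 63
Transpose up 9: 63 + 9 = 72
72 = 6×12 + 0 → C in octave 6
Result = C6


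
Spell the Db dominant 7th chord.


Dominant 7th chord = root + major 3rd + perfect 5th + minor 7th
Seventh chords stack in thirds, so the letter names are D-F-A-C
Root: Db
Major 3rd above Db: F
Perfect 5th above Db: Ab
Minor 7th above Db: Cb
Chord = Db F Ab Cb


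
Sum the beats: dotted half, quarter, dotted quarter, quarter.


Beat values:
  dotted half = 3 beats
  quarter = 1 beat
  dotted quarter = 1.5 beats
  quarter = 1 beat
Sum = 3 + 1 + 1.5 + 1
= 6.5 beats


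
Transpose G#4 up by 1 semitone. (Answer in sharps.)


Solution.
G#4: chromatic position 8 in octave 4 → absolute = 4×12 + 8 = 56
Transpose up 1: 56 + 1 = 57
57 = 4×12 + 9 → A in octave 4
Result = A4


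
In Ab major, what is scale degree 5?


Step by step:
Major scale pattern: W-W-H-W-W-W-H (2-2-1-2-2-2-1 semitones)
Starting from Ab:
  Ab + 2 semitones → Bb
  Bb + 2 semitones → C
  C + 1 semitone → Db
  Db + 2 semitones → Eb
  Eb + 2 semitones → F
  F + 2 semitones → G
  G + 1 semitone → Ab
Scale: Ab Bb C Db Eb F G
Degree 5 = Eb


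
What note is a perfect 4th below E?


Let's work it out.
A 4th spans 4 letter names, so from E we land on B
A perfect 4th = 5 semitones below E
Spell B at that pitch: B
= B


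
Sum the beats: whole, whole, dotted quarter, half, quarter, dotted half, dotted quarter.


Working:
Beat values:
  whole = 4 beats
  whole = 4 beats
  dotted quarter = 1.5 beats
  half = 2 beats
  quarter = 1 beat
  dotted half = 3 beats
  dotted quarter = 1.5 beats
Sum = 4 + 4 + 1.5 + 2 + 1 + 3 + 1.5
= 17 beats


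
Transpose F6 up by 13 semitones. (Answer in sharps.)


Reasoning:
F6: chromatic position 5 in octave 6 → absolute = 6×12 + 5 = 77
Transpose up 13: 77 + 13 = 90
90 = 7×12 + 6 → F# in octave 7
Result = F#7


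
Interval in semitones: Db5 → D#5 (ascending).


Solution.
Absolute semitone position = octave×12 + chromatic position
Db5: 5×12 + 1 = 61
D#5: 5×12 + 3 = 63
Difference = 63 - 61 = 2
= 2 semitones


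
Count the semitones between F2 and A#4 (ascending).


Reasoning:
Absolute semitone position = octave×12 + chromatic position
F2: 2×12 + 5 = 29
A#4: 4×12 + 10 = 58
Difference = 58 - 29 = 29
= 29 semitones


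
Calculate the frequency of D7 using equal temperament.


f = 440 × 2^(n/12) where n = semitones from A4
D7: 29 semitones from A4
f = 440 × 2^(29/12)
f = 2349.32 Hz


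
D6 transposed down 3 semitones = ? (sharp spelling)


Let's work it out.
D6: chromatic position 2 in octave 6 → absolute = 6×12 + 2 = 74
Transpose down 3: 74 - 3 = 71
71 = 5×12 + 11 → B in octave 5
Result = B5


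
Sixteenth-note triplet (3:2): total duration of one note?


Reasoning:
Triplet: 3 notes occupy the space of 2 sixteenth notes
Space = 2 × 1/4 = 1/2 beats
Each triplet note = 1/2 / 3 = 1/6 beats
= 1/6 beats


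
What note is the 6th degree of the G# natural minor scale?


Solution.
Natural minor scale pattern: W-H-W-W-H-W-W (2-1-2-2-1-2-2 semitones)
Starting from G#:
  G# + 2 semitones → A#
  A# + 1 semitone → B
  B + 2 semitones → C#
  C# + 2 semitones → D#
  D# + 1 semitone → E
  E + 2 semitones → F#
  F# + 2 semitones → G#
Scale: G# A# B C# D# E F#
Degree 6 = E


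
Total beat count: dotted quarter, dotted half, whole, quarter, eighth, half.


Working:
Beat values:
  dotted quarter = 1.5 beats
  dotted half = 3 beats
  whole = 4 beats
  quarter = 1 beat
  eighth = 0.5 beats
  half = 2 beats
Sum = 1.5 + 3 + 4 + 1 + 0.5 + 2
= 12 beats


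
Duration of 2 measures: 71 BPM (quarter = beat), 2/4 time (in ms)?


Solution.
Quarter-note beat duration = 60000 / 71 ms
Beats per measure (2/4) = 2
One measure = 2 × 60000 / 71 = 120000 / 71 ms
2 measures = 2 × 120000 / 71 = 240000 / 71
= 3380.3 ms


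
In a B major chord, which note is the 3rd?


Step by step:
Major triad = root + major 3rd (4 semitones) + perfect 5th (7 semitones)
A triad on B stacks thirds, so the chord tones use letter names B-D-F
Root: B
Major 3rd above B: D#
Perfect 5th above B: F#
The 3rd = D#


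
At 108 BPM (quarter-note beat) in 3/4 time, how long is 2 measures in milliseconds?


Quarter-note beat duration = 60000 / 108 ms
Beats per measure (3/4) = 3
One measure = 3 × 60000 / 108 = 180000 / 108 ms
2 measures = 2 × 180000 / 108 = 360000 / 108
= 3333.3 ms


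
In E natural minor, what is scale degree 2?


Step by step:
Natural minor scale pattern: W-H-W-W-H-W-W (2-1-2-2-1-2-2 semitones)
Starting from E:
  E + 2 semitones → F#
  F# + 1 semitone → G
  G + 2 semitones → A
  A + 2 semitones → B
  B + 1 semitone → C
  C + 2 semitones → D
  D + 2 semitones → E
Scale: E F# G A B C D
Degree 2 = F#


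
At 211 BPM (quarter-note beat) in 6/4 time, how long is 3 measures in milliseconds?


Solution.
Quarter-note beat duration = 60000 / 211 ms
Beats per measure (6/4) = 6
One measure = 6 × 60000 / 211 = 360000 / 211 ms
3 measures = 3 × 360000 / 211 = 1080000 / 211
= 5118.5 ms


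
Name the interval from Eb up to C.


Letter names: E → C spans 6 letter names → a 6th
Semitones: Eb → C = 9 half-steps
A 6th of 9 semitones is a major 6th
= major 6th


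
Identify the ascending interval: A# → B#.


Let's work it out.
Letter names: A → B spans 2 letter names → a 2nd
Semitones: A# → B# = 2 half-steps
A 2nd of 2 semitones is a major 2nd
= major 2nd


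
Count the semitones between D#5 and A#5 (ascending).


Absolute semitone position = octave×12 + chromatic position
D#5: 5×12 + 3 = 63
A#5: 5×12 + 10 = 70
Difference = 70 - 63 = 7
= 7 semitones


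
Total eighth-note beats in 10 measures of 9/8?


Step by step:
Time signature 9/8: the bottom number 8 means the eighth note gets one count
The top number 9 means 9 eighth-note beats per measure
Total = 9 × 10 measures
= 90 eighth-note beats


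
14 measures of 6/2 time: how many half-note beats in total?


Time signature 6/2: the bottom number 2 means the half note gets one count
The top number 6 means 6 half-note beats per measure
Total = 6 × 14 measures
= 84 half-note beats


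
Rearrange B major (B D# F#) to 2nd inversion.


Root position: B D# F#
2nd inversion: move root and 3rd up an octave
Bass note: F#
Notes (bottom to top) = F# B D#


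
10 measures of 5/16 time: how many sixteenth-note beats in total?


Let's work it out.
Time signature 5/16: the bottom number 16 means the sixteenth note gets one count
The top number 5 means 5 sixteenth-note beats per measure
Total = 5 × 10 measures
= 50 sixteenth-note beats


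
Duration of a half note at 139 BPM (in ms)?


Solution.
One quarter-note beat = 60000 / BPM = 60000 / 139 ms
Half note = 2 × quarter note
Duration = 2 × 60000 / 139 = 120000 / 139
= 863.3 ms


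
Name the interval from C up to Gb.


Letter names: C → G spans 5 letter names → a 5th
Semitones: C → Gb = 6 half-steps
A 5th of 6 semitones is a diminished 5th
= diminished 5th


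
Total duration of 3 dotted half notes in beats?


Let's work it out.
Base half note = 2 beats
Dot 1 adds half the previous value: +1
One dotted half = 2 + 1 = 3
3 of them = 3 × 3 = 9
= 9 beats


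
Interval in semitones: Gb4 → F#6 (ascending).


Absolute semitone position = octave×12 + chromatic position
Gb4: 4×12 + 6 = 54
F#6: 6×12 + 6 = 78
Difference = 78 - 54 = 24
= 24 semitones


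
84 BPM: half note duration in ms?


Solution.
One quarter-note beat = 60000 / BPM = 60000 / 84 ms
Half note = 2 × quarter note
Duration = 2 × 60000 / 84 = 120000 / 84
= 1428.6 ms


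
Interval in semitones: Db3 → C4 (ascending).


Absolute semitone position = octave×12 + chromatic position
Db3: 3×12 + 1 = 37
C4: 4×12 + 0 = 48
Difference = 48 - 37 = 11
= 11 semitones


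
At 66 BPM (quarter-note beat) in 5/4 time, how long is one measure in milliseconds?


Step by step:
Quarter-note beat duration = 60000 / 66 ms
Beats per measure (5/4) = 5
One measure = 5 × 60000 / 66 = 300000 / 66 ms
= 4545.5 ms


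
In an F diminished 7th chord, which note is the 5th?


Diminished 7th chord = root + minor 3rd + diminished 5th + diminished 7th
Seventh chords stack in thirds, so the letter names are F-A-C-E
Root: F
Minor 3rd above F: Ab
Diminished 5th above F: Cb
Diminished 7th above F: Ebb
The 5th = Cb


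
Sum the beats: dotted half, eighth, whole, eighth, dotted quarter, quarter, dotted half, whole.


Working:
Beat values:
  dotted half = 3 beats
  eighth = 0.5 beats
  whole = 4 beats
  eighth = 0.5 beats
  dotted quarter = 1.5 beats
  quarter = 1 beat
  dotted half = 3 beats
  whole = 4 beats
Sum = 3 + 0.5 + 4 + 0.5 + 1.5 + 1 + 3 + 4
= 17.5 beats


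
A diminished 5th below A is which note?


A 5th spans 5 letter names, so from A we land on D
A diminished 5th = 6 semitones below A
Spell D at that pitch: D#
= D#


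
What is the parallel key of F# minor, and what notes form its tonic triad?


Let's work it out.
Parallel keys share the same tonic but differ in mode
F# minor → parallel is F# major
Tonic triad of F# major = F# A# C#
= F# major; triad = F# A# C#


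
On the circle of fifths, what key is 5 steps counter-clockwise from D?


Each counter-clockwise step moves down a perfect 5th (= up a perfect 4th)
From D: D → G → C → F → Bb → Eb
= Eb


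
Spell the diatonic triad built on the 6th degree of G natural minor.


Reasoning:
G natural minor scale: G A Bb C D Eb F
Diatonic triad on degree 6 stacks scale notes 6, 1, 3: Eb G Bb
Eb→G = 4 semitones; Eb→Bb = 7 semitones → major triad
= Eb G Bb (major)


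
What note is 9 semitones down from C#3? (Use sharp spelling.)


Reasoning:
C#3: chromatic position 1 in octave 3 → absolute = 3×12 + 1 = 37
Transpose down 9: 37 - 9 = 28
28 = 2×12 + 4 → E in octave 2
Result = E2


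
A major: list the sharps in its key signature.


Let's work it out.
Sharp major keys follow the circle of fifths: C(0), G(1), D(2), A(3), E(4), B(5), F#(6), C#(7)
A major has 3 sharps
Order of sharps: F# C# G# D# A# E# B# → first 3: F#, C#, G#
= F#, C#, G#


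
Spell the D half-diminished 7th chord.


Let's work it out.
Half-diminished 7th chord = root + minor 3rd + diminished 5th + minor 7th
Seventh chords stack in thirds, so the letter names are D-F-A-C
Root: D
Minor 3rd above D: F
Diminished 5th above D: Ab
Minor 7th above D: C
Chord = D F Ab C


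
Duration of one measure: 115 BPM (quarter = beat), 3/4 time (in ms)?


Let's work it out.
Quarter-note beat duration = 60000 / 115 ms
Beats per measure (3/4) = 3
One measure = 3 × 60000 / 115 = 180000 / 115 ms
= 1565.2 ms


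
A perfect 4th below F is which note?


Step by step:
A 4th spans 4 letter names, so from F we land on C
A perfect 4th = 5 semitones below F
Spell C at that pitch: C
= C


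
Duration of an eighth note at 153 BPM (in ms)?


Step by step:
One quarter-note beat = 60000 / BPM = 60000 / 153 ms
Eighth note = 1/2 × quarter note
Duration = 1/2 × 60000 / 153 = 30000 / 153
= 196.1 ms


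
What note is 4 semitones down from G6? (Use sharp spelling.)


Step by step:
G6: chromatic position 7 in octave 6 → absolute = 6×12 + 7 = 79
Transpose down 4: 79 - 4 = 75
75 = 6×12 + 3 → D# in octave 6
Result = D#6


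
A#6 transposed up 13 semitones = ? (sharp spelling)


Step by step:
A#6: chromatic position 10 in octave 6 → absolute = 6×12 + 10 = 82
Transpose up 13: 82 + 13 = 95
95 = 7×12 + 11 → B in octave 7
Result = B7


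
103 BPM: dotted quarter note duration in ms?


Reasoning:
One quarter-note beat = 60000 / BPM = 60000 / 103 ms
Dotted quarter note = 3/2 × quarter note
Duration = 3/2 × 60000 / 103 = 90000 / 103
= 873.8 ms


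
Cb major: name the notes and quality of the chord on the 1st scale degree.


Cb major scale: Cb Db Eb Fb Gb Ab Bb
Diatonic triad on degree 1 stacks scale notes 1, 3, 5: Cb Eb Gb
Cb→Eb = 4 semitones; Cb→Gb = 7 semitones → major triad
= Cb Eb Gb (major)


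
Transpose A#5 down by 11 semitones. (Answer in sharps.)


A#5: chromatic position 10 in octave 5 → absolute = 5×12 + 10 = 70
Transpose down 11: 70 - 11 = 59
59 = 4×12 + 11 → B in octave 4
Result = B4


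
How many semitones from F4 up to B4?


Working:
Absolute semitone position = octave×12 + chromatic position
F4: 4×12 + 5 = 53
B4: 4×12 + 11 = 59
Difference = 59 - 53 = 6
= 6 semitones


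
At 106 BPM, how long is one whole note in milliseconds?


Let's work it out.
One quarter-note beat = 60000 / BPM = 60000 / 106 ms
Whole note = 4 × quarter note
Duration = 4 × 60000 / 106 = 240000 / 106
= 2264.2 ms


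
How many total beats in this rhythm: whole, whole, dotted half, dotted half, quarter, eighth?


Beat values:
  whole = 4 beats
  whole = 4 beats
  dotted half = 3 beats
  dotted half = 3 beats
  quarter = 1 beat
  eighth = 0.5 beats
Sum = 4 + 4 + 3 + 3 + 1 + 0.5
= 15.5 beats


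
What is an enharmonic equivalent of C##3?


Reasoning:
Enharmonic notes sound the same pitch but are spelled with different letter names
C## and D name the same pitch class
= D3


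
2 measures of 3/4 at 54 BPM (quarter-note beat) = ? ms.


Quarter-note beat duration = 60000 / 54 ms
Beats per measure (3/4) = 3
One measure = 3 × 60000 / 54 = 180000 / 54 ms
2 measures = 2 × 180000 / 54 = 360000 / 54
= 6666.7 ms


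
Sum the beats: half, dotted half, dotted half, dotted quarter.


Beat values:
  half = 2 beats
  dotted half = 3 beats
  dotted half = 3 beats
  dotted quarter = 1.5 beats
Sum = 2 + 3 + 3 + 1.5
= 9.5 beats


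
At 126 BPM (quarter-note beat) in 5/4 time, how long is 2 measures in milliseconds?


Solution.
Quarter-note beat duration = 60000 / 126 ms
Beats per measure (5/4) = 5
One measure = 5 × 60000 / 126 = 300000 / 126 ms
2 measures = 2 × 300000 / 126 = 600000 / 126
= 4761.9 ms


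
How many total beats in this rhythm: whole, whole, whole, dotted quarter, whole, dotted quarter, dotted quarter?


Step by step:
Beat values:
  whole = 4 beats
  whole = 4 beats
  whole = 4 beats
  dotted quarter = 1.5 beats
  whole = 4 beats
  dotted quarter = 1.5 beats
  dotted quarter = 1.5 beats
Sum = 4 + 4 + 4 + 1.5 + 4 + 1.5 + 1.5
= 20.5 beats


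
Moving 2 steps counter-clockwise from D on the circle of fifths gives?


Reasoning:
Each counter-clockwise step moves down a perfect 5th (= up a perfect 4th)
From D: D → G → C
= C


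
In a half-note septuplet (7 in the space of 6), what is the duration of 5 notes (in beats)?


Step by step:
Septuplet: 7 notes occupy the space of 6 half notes
Space = 6 × 2 = 12 beats
Each septuplet note = 12 / 7 = 12/7 beats
5 notes = 5 × 12/7 = 60/7
= 60/7 beats


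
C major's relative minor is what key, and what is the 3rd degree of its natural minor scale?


Reasoning:
The relative minor shares the major's key signature and starts on its 6th degree
6th degree = a major 6th above the tonic; a major 6th above C is A
→ relative minor of C major is A minor
A natural minor scale: A B C D E F G
= A minor; 3rd degree = C


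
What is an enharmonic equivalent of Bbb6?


Solution.
Enharmonic notes sound the same pitch but are spelled with different letter names
Bbb and A name the same pitch class
= A6


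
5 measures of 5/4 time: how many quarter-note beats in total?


Let's work it out.
Time signature 5/4: the bottom number 4 means the quarter note gets one count
The top number 5 means 5 quarter-note beats per measure
Total = 5 × 5 measures
= 25 quarter-note beats


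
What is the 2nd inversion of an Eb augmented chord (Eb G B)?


Working:
Root position: Eb G B
2nd inversion: move root and 3rd up an octave
Bass note: B
Notes (bottom to top) = B Eb G


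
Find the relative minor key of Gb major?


Working:
The relative minor shares the major's key signature and starts on its 6th degree
6th degree = a major 6th above the tonic; a major 6th above Gb is Eb
→ relative minor of Gb major is Eb minor
= Eb minor


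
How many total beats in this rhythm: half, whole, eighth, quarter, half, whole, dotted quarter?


Beat values:
  half = 2 beats
  whole = 4 beats
  eighth = 0.5 beats
  quarter = 1 beat
  half = 2 beats
  whole = 4 beats
  dotted quarter = 1.5 beats
Sum = 2 + 4 + 0.5 + 1 + 2 + 4 + 1.5
= 15 beats


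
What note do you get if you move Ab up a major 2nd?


Reasoning:
major 2nd: 2 letter names, 2 semitones
Letter: A + 1 → B
Pitch: Ab + 2 semitones, spelled as a B → Bb
= Bb


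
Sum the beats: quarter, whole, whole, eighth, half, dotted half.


Let's work it out.
Beat values:
  quarter = 1 beat
  whole = 4 beats
  whole = 4 beats
  eighth = 0.5 beats
  half = 2 beats
  dotted half = 3 beats
Sum = 1 + 4 + 4 + 0.5 + 2 + 3
= 14.5 beats


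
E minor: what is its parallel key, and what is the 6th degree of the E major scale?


Let's work it out.
Parallel keys share the same tonic but differ in mode
E minor → parallel is E major
E major scale: E F# G# A B C# D#
= E major; 6th degree = C#


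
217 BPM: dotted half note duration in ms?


Let's work it out.
One quarter-note beat = 60000 / BPM = 60000 / 217 ms
Dotted half note = 3 × quarter note
Duration = 3 × 60000 / 217 = 180000 / 217
= 829.5 ms


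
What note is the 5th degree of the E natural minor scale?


Natural minor scale pattern: W-H-W-W-H-W-W (2-1-2-2-1-2-2 semitones)
Starting from E:
  E + 2 semitones → F#
  F# + 1 semitone → G
  G + 2 semitones → A
  A + 2 semitones → B
  B + 1 semitone → C
  C + 2 semitones → D
  D + 2 semitones → E
Scale: E F# G A B C D
Degree 5 = B


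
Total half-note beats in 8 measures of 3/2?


Let's work it out.
Time signature 3/2: the bottom number 2 means the half note gets one count
The top number 3 means 3 half-note beats per measure
Total = 3 × 8 measures
= 24 half-note beats


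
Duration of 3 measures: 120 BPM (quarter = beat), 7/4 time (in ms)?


Let's work it out.
Quarter-note beat duration = 60000 / 120 ms
Beats per measure (7/4) = 7
One measure = 7 × 60000 / 120 = 420000 / 120 ms
3 measures = 3 × 420000 / 120 = 1260000 / 120
= 10500.0 ms


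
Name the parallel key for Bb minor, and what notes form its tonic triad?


Working:
Parallel keys share the same tonic but differ in mode
Bb minor → parallel is Bb major
Tonic triad of Bb major = Bb D F
= Bb major; triad = Bb D F


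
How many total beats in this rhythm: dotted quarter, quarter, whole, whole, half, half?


Reasoning:
Beat values:
  dotted quarter = 1.5 beats
  quarter = 1 beat
  whole = 4 beats
  whole = 4 beats
  half = 2 beats
  half = 2 beats
Sum = 1.5 + 1 + 4 + 4 + 2 + 2
= 14.5 beats


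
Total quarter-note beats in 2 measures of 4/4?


Time signature 4/4: the bottom number 4 means the quarter note gets one count
The top number 4 means 4 quarter-note beats per measure
Total = 4 × 2 measures
= 8 quarter-note beats


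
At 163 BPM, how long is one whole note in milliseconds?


Working:
One quarter-note beat = 60000 / BPM = 60000 / 163 ms
Whole note = 4 × quarter note
Duration = 4 × 60000 / 163 = 240000 / 163
= 1472.4 ms


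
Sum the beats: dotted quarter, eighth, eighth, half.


Solution.
Beat values:
  dotted quarter = 1.5 beats
  eighth = 0.5 beats
  eighth = 0.5 beats
  half = 2 beats
Sum = 1.5 + 0.5 + 0.5 + 2
= 4.5 beats


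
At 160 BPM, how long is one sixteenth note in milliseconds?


Reasoning:
One quarter-note beat = 60000 / BPM = 60000 / 160 ms
Sixteenth note = 1/4 × quarter note
Duration = 1/4 × 60000 / 160 = 15000 / 160
= 93.8 ms


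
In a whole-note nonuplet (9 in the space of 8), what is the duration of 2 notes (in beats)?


Nonuplet: 9 notes occupy the space of 8 whole notes
Space = 8 × 4 = 32 beats
Each nonuplet note = 32 / 9 = 32/9 beats
2 notes = 2 × 32/9 = 64/9
= 64/9 beats


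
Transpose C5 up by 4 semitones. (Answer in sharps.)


Step by step:
C5: chromatic position 0 in octave 5 → absolute = 5×12 + 0 = 60
Transpose up 4: 60 + 4 = 64
64 = 5×12 + 4 → E in octave 5
Result = E5


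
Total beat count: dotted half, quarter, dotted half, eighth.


Step by step:
Beat values:
  dotted half = 3 beats
  quarter = 1 beat
  dotted half = 3 beats
  eighth = 0.5 beats
Sum = 3 + 1 + 3 + 0.5
= 7.5 beats


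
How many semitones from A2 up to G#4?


Let's work it out.
Absolute semitone position = octave×12 + chromatic position
A2: 2×12 + 9 = 33
G#4: 4×12 + 8 = 56
Difference = 56 - 33 = 23
= 23 semitones


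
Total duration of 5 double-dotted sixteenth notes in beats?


Let's work it out.
Base sixteenth note = 1/4 beats
Dot 1 adds half the previous value: +1/8
Dot 2 adds half the previous value: +1/16
One double-dotted sixteenth = 1/4 + 1/8 + 1/16 = 7/16
5 of them = 5 × 7/16 = 35/16
= 35/16 beats


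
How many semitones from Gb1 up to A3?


Working:
Absolute semitone position = octave×12 + chromatic position
Gb1: 1×12 + 6 = 18
A3: 3×12 + 9 = 45
Difference = 45 - 18 = 27
= 27 semitones


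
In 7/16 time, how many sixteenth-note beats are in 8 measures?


Working:
Time signature 7/16: the bottom number 16 means the sixteenth note gets one count
The top number 7 means 7 sixteenth-note beats per measure
Total = 7 × 8 measures
= 56 sixteenth-note beats


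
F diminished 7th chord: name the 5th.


Reasoning:
Diminished 7th chord = root + minor 3rd + diminished 5th + diminished 7th
Seventh chords stack in thirds, so the letter names are F-A-C-E
Root: F
Minor 3rd above F: Ab
Diminished 5th above F: Cb
Diminished 7th above F: Ebb
The 5th = Cb


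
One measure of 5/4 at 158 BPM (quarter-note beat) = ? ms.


Let's work it out.
Quarter-note beat duration = 60000 / 158 ms
Beats per measure (5/4) = 5
One measure = 5 × 60000 / 158 = 300000 / 158 ms
= 1898.7 ms


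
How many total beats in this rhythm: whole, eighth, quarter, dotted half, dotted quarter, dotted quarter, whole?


Solution.
Beat values:
  whole = 4 beats
  eighth = 0.5 beats
  quarter = 1 beat
  dotted half = 3 beats
  dotted quarter = 1.5 beats
  dotted quarter = 1.5 beats
  whole = 4 beats
Sum = 4 + 0.5 + 1 + 3 + 1.5 + 1.5 + 4
= 15.5 beats


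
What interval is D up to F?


Solution.
Letter names: D → F spans 3 letter names → a 3rd
Semitones: D → F = 3 half-steps
A 3rd of 3 semitones is a minor 3rd
= minor 3rd


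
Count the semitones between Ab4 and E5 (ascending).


Absolute semitone position = octave×12 + chromatic position
Ab4: 4×12 + 8 = 56
E5: 5×12 + 4 = 64
Difference = 64 - 56 = 8
= 8 semitones


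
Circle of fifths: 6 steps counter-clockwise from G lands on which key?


Reasoning:
Each counter-clockwise step moves down a perfect 5th (= up a perfect 4th)
From G: G → C → F → Bb → Eb → Ab → Db
= Db


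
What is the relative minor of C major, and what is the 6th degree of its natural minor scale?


The relative minor shares the major's key signature and starts on its 6th degree
6th degree = a major 6th above the tonic; a major 6th above C is A
→ relative minor of C major is A minor
A natural minor scale: A B C D E F G
= A minor; 6th degree = F


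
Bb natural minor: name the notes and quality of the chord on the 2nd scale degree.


Bb natural minor scale: Bb C Db Eb F Gb Ab
Diatonic triad on degree 2 stacks scale notes 2, 4, 6: C Eb Gb
C→Eb = 3 semitones; C→Gb = 6 semitones → diminished triad
= C Eb Gb (diminished)


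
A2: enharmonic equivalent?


Reasoning:
Enharmonic notes sound the same pitch but are spelled with different letter names
A and G## name the same pitch class
= G##2


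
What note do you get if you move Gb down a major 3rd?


major 3rd: 3 letter names, 4 semitones
Letter: G - 2 → E
Pitch: Gb - 4 semitones, spelled as an E → Ebb
= Ebb


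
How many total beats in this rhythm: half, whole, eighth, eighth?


Step by step:
Beat values:
  half = 2 beats
  whole = 4 beats
  eighth = 0.5 beats
  eighth = 0.5 beats
Sum = 2 + 4 + 0.5 + 0.5
= 7 beats


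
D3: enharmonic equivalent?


Step by step:
Enharmonic notes sound the same pitch but are spelled with different letter names
D and C## name the same pitch class
= C##3


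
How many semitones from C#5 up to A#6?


Absolute semitone position = octave×12 + chromatic position
C#5: 5×12 + 1 = 61
A#6: 6×12 + 10 = 82
Difference = 82 - 61 = 21
= 21 semitones


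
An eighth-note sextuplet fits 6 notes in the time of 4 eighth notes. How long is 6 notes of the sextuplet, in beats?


Reasoning:
Sextuplet: 6 notes occupy the space of 4 eighth notes
Space = 4 × 1/2 = 2 beats
Each sextuplet note = 2 / 6 = 1/3 beats
6 notes = 6 × 1/3 = 2
= 2 beats


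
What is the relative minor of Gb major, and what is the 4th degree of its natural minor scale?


Solution.
The relative minor shares the major's key signature and starts on its 6th degree
6th degree = a major 6th above the tonic; a major 6th above Gb is Eb
→ relative minor of Gb major is Eb minor
Eb natural minor scale: Eb F Gb Ab Bb Cb Db
= Eb minor; 4th degree = Ab


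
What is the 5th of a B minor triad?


Solution.
Minor triad = root + minor 3rd (3 semitones) + perfect 5th (7 semitones)
A triad on B stacks thirds, so the chord tones use letter names B-D-F
Root: B
Minor 3rd above B: D
Perfect 5th above B: F#
The 5th = F#


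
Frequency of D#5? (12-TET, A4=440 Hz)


f = 440 × 2^(n/12) where n = semitones from A4
D#5: 6 semitones from A4
f = 440 × 2^(6/12)
f = 622.25 Hz


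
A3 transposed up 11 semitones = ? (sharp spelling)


Reasoning:
A3: chromatic position 9 in octave 3 → absolute = 3×12 + 9 = 45
Transpose up 11: 45 + 11 = 56
56 = 4×12 + 8 → G# in octave 4
Result = G#4


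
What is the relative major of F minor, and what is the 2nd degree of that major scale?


The relative major shares the key signature and is a minor 3rd above the minor tonic
A minor 3rd above F is Ab
→ relative major of F minor is Ab major
Ab major scale: Ab Bb C Db Eb F G
= Ab major; 2nd degree = Bb


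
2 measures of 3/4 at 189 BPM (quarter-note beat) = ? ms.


Let's work it out.
Quarter-note beat duration = 60000 / 189 ms
Beats per measure (3/4) = 3
One measure = 3 × 60000 / 189 = 180000 / 189 ms
2 measures = 2 × 180000 / 189 = 360000 / 189
= 1904.8 ms


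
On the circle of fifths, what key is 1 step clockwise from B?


Working:
Each clockwise step on the circle of fifths moves up a perfect 5th
From B: B → F#/Gb
= F#/Gb


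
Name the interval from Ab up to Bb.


Solution.
Letter names: A → B spans 2 letter names → a 2nd
Semitones: Ab → Bb = 2 half-steps
A 2nd of 2 semitones is a major 2nd
= major 2nd


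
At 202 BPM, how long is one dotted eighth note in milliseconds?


Working:
One quarter-note beat = 60000 / BPM = 60000 / 202 ms
Dotted eighth note = 3/4 × quarter note
Duration = 3/4 × 60000 / 202 = 45000 / 202
= 222.8 ms


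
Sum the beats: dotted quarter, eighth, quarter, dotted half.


Solution.
Beat values:
  dotted quarter = 1.5 beats
  eighth = 0.5 beats
  quarter = 1 beat
  dotted half = 3 beats
Sum = 1.5 + 0.5 + 1 + 3
= 6 beats


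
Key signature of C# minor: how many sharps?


Reasoning:
Sharp minor keys follow the circle of fifths: A(0), E(1), B(2), F#(3), C#(4), G#(5), D#(6), A#(7)
C# minor has 4 sharps
Order of sharps: F# C# G# D# A# E# B# → first 4: F#, C#, G#, D#
= 4 sharps


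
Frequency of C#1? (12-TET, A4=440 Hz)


Reasoning:
f = 440 × 2^(n/12) where n = semitones from A4
C#1: -44 semitones from A4
f = 440 × 2^(-44/12)
f = 34.65 Hz


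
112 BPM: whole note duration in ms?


Working:
One quarter-note beat = 60000 / BPM = 60000 / 112 ms
Whole note = 4 × quarter note
Duration = 4 × 60000 / 112 = 240000 / 112
= 2142.9 ms


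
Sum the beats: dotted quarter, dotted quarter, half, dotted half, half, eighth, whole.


Working:
Beat values:
  dotted quarter = 1.5 beats
  dotted quarter = 1.5 beats
  half = 2 beats
  dotted half = 3 beats
  half = 2 beats
  eighth = 0.5 beats
  whole = 4 beats
Sum = 1.5 + 1.5 + 2 + 3 + 2 + 0.5 + 4
= 14.5 beats


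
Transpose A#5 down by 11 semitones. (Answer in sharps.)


Let's work it out.
A#5: chromatic position 10 in octave 5 → absolute = 5×12 + 10 = 70
Transpose down 11: 70 - 11 = 59
59 = 4×12 + 11 → B in octave 4
Result = B4


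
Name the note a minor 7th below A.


A 7th spans 7 letter names, so from A we land on B
A minor 7th = 10 semitones below A
Spell B at that pitch: B
= B


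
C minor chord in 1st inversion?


Root position: C Eb G
1st inversion: move root up an octave
Bass note: Eb
Notes (bottom to top) = Eb G C


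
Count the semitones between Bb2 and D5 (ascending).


Reasoning:
Absolute semitone position = octave×12 + chromatic position
Bb2: 2×12 + 10 = 34
D5: 5×12 + 2 = 62
Difference = 62 - 34 = 28
= 28 semitones


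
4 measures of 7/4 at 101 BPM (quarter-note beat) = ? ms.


Reasoning:
Quarter-note beat duration = 60000 / 101 ms
Beats per measure (7/4) = 7
One measure = 7 × 60000 / 101 = 420000 / 101 ms
4 measures = 4 × 420000 / 101 = 1680000 / 101
= 16633.7 ms


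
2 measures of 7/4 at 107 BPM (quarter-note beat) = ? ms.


Step by step:
Quarter-note beat duration = 60000 / 107 ms
Beats per measure (7/4) = 7
One measure = 7 × 60000 / 107 = 420000 / 107 ms
2 measures = 2 × 420000 / 107 = 840000 / 107
= 7850.5 ms


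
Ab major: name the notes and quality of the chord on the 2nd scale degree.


Step by step:
Ab major scale: Ab Bb C Db Eb F G
Diatonic triad on degree 2 stacks scale notes 2, 4, 6: Bb Db F
Bb→Db = 3 semitones; Bb→F = 7 semitones → minor triad
= Bb Db F (minor)


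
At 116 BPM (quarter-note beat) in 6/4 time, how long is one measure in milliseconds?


Reasoning:
Quarter-note beat duration = 60000 / 116 ms
Beats per measure (6/4) = 6
One measure = 6 × 60000 / 116 = 360000 / 116 ms
= 3103.4 ms


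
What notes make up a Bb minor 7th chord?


Let's work it out.
Minor 7th chord = root + minor 3rd + perfect 5th + minor 7th
Seventh chords stack in thirds, so the letter names are B-D-F-A
Root: Bb
Minor 3rd above Bb: Db
Perfect 5th above Bb: F
Minor 7th above Bb: Ab
Chord = Bb Db F Ab


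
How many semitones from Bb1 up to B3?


Let's work it out.
Absolute semitone position = octave×12 + chromatic position
Bb1: 1×12 + 10 = 22
B3: 3×12 + 11 = 47
Difference = 47 - 22 = 25
= 25 semitones


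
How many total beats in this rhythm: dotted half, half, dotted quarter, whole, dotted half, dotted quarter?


Beat values:
  dotted half = 3 beats
  half = 2 beats
  dotted quarter = 1.5 beats
  whole = 4 beats
  dotted half = 3 beats
  dotted quarter = 1.5 beats
Sum = 3 + 2 + 1.5 + 4 + 3 + 1.5
= 15 beats


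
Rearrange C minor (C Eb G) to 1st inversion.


Root position: C Eb G
1st inversion: move root up an octave
Bass note: Eb
Notes (bottom to top) = Eb G C


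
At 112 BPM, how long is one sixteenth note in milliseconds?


Step by step:
One quarter-note beat = 60000 / BPM = 60000 / 112 ms
Sixteenth note = 1/4 × quarter note
Duration = 1/4 × 60000 / 112 = 15000 / 112
= 133.9 ms


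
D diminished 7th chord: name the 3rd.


Let's work it out.
Diminished 7th chord = root + minor 3rd + diminished 5th + diminished 7th
Seventh chords stack in thirds, so the letter names are D-F-A-C
Root: D
Minor 3rd above D: F
Diminished 5th above D: Ab
Diminished 7th above D: Cb
The 3rd = F


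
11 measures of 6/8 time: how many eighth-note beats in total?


Let's work it out.
Time signature 6/8: the bottom number 8 means the eighth note gets one count
The top number 6 means 6 eighth-note beats per measure
Total = 6 × 11 measures
= 66 eighth-note beats


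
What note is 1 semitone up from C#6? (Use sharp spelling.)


C#6: chromatic position 1 in octave 6 → absolute = 6×12 + 1 = 73
Transpose up 1: 73 + 1 = 74
74 = 6×12 + 2 → D in octave 6
Result = D6


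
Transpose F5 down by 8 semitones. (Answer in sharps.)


Working:
F5: chromatic position 5 in octave 5 → absolute = 5×12 + 5 = 65
Transpose down 8: 65 - 8 = 57
57 = 4×12 + 9 → A in octave 4
Result = A4


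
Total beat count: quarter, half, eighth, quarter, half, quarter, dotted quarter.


Working:
Beat values:
  quarter = 1 beat
  half = 2 beats
  eighth = 0.5 beats
  quarter = 1 beat
  half = 2 beats
  quarter = 1 beat
  dotted quarter = 1.5 beats
Sum = 1 + 2 + 0.5 + 1 + 2 + 1 + 1.5
= 9 beats


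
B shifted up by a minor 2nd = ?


Working:
minor 2nd: 2 letter names, 1 semitones
Letter: B + 1 → C
Pitch: B + 1 semitones, spelled as a C → C
= C


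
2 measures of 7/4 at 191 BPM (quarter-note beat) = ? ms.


Quarter-note beat duration = 60000 / 191 ms
Beats per measure (7/4) = 7
One measure = 7 × 60000 / 191 = 420000 / 191 ms
2 measures = 2 × 420000 / 191 = 840000 / 191
= 4397.9 ms


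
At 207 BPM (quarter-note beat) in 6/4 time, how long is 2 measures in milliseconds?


Quarter-note beat duration = 60000 / 207 ms
Beats per measure (6/4) = 6
One measure = 6 × 60000 / 207 = 360000 / 207 ms
2 measures = 2 × 360000 / 207 = 720000 / 207
= 3478.3 ms


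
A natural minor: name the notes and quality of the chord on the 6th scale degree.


Working:
A natural minor scale: A B C D E F G
Diatonic triad on degree 6 stacks scale notes 6, 1, 3: F A C
F→A = 4 semitones; F→C = 7 semitones → major triad
= F A C (major)


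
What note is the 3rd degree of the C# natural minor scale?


Natural minor scale pattern: W-H-W-W-H-W-W (2-1-2-2-1-2-2 semitones)
Starting from C#:
  C# + 2 semitones → D#
  D# + 1 semitone → E
  E + 2 semitones → F#
  F# + 2 semitones → G#
  G# + 1 semitone → A
  A + 2 semitones → B
  B + 2 semitones → C#
Scale: C# D# E F# G# A B
Degree 3 = E


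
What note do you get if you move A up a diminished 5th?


Let's work it out.
diminished 5th: 5 letter names, 6 semitones
Letter: A + 4 → E
Pitch: A + 6 semitones, spelled as an E → Eb
= Eb


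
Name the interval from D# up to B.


Letter names: D → B spans 6 letter names → a 6th
Semitones: D# → B = 8 half-steps
A 6th of 8 semitones is a minor 6th
= minor 6th


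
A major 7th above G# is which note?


Let's work it out.
A 7th spans 7 letter names, so from G we land on F
A major 7th = 11 semitones above G#
Spell F at that pitch: F##
= F##


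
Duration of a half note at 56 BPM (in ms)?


Working:
One quarter-note beat = 60000 / BPM = 60000 / 56 ms
Half note = 2 × quarter note
Duration = 2 × 60000 / 56 = 120000 / 56
= 2142.9 ms


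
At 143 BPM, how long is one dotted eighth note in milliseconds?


One quarter-note beat = 60000 / BPM = 60000 / 143 ms
Dotted eighth note = 3/4 × quarter note
Duration = 3/4 × 60000 / 143 = 45000 / 143
= 314.7 ms


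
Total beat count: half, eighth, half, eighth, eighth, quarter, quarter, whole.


Beat values:
  half = 2 beats
  eighth = 0.5 beats
  half = 2 beats
  eighth = 0.5 beats
  eighth = 0.5 beats
  quarter = 1 beat
  quarter = 1 beat
  whole = 4 beats
Sum = 2 + 0.5 + 2 + 0.5 + 0.5 + 1 + 1 + 4
= 11.5 beats


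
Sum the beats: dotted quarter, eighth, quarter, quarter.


Let's work it out.
Beat values:
  dotted quarter = 1.5 beats
  eighth = 0.5 beats
  quarter = 1 beat
  quarter = 1 beat
Sum = 1.5 + 0.5 + 1 + 1
= 4 beats


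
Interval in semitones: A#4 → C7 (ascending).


Solution.
Absolute semitone position = octave×12 + chromatic position
A#4: 4×12 + 10 = 58
C7: 7×12 + 0 = 84
Difference = 84 - 58 = 26
= 26 semitones


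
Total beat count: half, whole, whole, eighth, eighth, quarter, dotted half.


Beat values:
  half = 2 beats
  whole = 4 beats
  whole = 4 beats
  eighth = 0.5 beats
  eighth = 0.5 beats
  quarter = 1 beat
  dotted half = 3 beats
Sum = 2 + 4 + 4 + 0.5 + 0.5 + 1 + 3
= 15 beats


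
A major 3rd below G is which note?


Let's work it out.
A 3rd spans 3 letter names, so from G we land on E
A major 3rd = 4 semitones below G
Spell E at that pitch: Eb
= Eb


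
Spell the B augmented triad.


Reasoning:
Augmented triad = root + major 3rd (4 semitones) + augmented 5th (8 semitones)
A triad on B stacks thirds, so the chord tones use letter names B-D-F
Root: B
Major 3rd above B: D#
Augmented 5th above B: F##
Chord = B D# F##


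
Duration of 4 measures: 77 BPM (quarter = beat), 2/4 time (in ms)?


Working:
Quarter-note beat duration = 60000 / 77 ms
Beats per measure (2/4) = 2
One measure = 2 × 60000 / 77 = 120000 / 77 ms
4 measures = 4 × 120000 / 77 = 480000 / 77
= 6233.8 ms


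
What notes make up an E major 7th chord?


Solution.
Major 7th chord = root + major 3rd + perfect 5th + major 7th
Seventh chords stack in thirds, so the letter names are E-G-B-D
Root: E
Major 3rd above E: G#
Perfect 5th above E: B
Major 7th above E: D#
Chord = E G# B D#


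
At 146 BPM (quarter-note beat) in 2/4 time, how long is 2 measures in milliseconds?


Working:
Quarter-note beat duration = 60000 / 146 ms
Beats per measure (2/4) = 2
One measure = 2 × 60000 / 146 = 120000 / 146 ms
2 measures = 2 × 120000 / 146 = 240000 / 146
= 1643.8 ms


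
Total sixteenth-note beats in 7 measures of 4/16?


Let's work it out.
Time signature 4/16: the bottom number 16 means the sixteenth note gets one count
The top number 4 means 4 sixteenth-note beats per measure
Total = 4 × 7 measures
= 28 sixteenth-note beats


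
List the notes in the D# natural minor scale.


Natural minor scale pattern: W-H-W-W-H-W-W (2-1-2-2-1-2-2 semitones)
Starting from D#:
  D# + 2 semitones → E#
  E# + 1 semitone → F#
  F# + 2 semitones → G#
  G# + 2 semitones → A#
  A# + 1 semitone → B
  B + 2 semitones → C#
  C# + 2 semitones → D#
Scale = D# E# F# G# A# B C#


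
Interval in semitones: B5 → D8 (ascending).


Absolute semitone position = octave×12 + chromatic position
B5: 5×12 + 11 = 71
D8: 8×12 + 2 = 98
Difference = 98 - 71 = 27
= 27 semitones
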